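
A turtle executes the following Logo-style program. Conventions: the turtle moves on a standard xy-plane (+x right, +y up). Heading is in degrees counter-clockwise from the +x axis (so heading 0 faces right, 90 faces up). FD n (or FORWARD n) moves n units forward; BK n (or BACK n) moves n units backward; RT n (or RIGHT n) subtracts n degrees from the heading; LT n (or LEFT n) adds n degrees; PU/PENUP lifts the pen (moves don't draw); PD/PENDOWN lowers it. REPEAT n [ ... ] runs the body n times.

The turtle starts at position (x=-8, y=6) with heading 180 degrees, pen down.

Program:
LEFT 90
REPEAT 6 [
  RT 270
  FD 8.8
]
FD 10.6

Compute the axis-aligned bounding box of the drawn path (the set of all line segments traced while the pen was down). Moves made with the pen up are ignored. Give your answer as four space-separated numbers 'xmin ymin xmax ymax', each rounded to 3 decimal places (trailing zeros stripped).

Executing turtle program step by step:
Start: pos=(-8,6), heading=180, pen down
LT 90: heading 180 -> 270
REPEAT 6 [
  -- iteration 1/6 --
  RT 270: heading 270 -> 0
  FD 8.8: (-8,6) -> (0.8,6) [heading=0, draw]
  -- iteration 2/6 --
  RT 270: heading 0 -> 90
  FD 8.8: (0.8,6) -> (0.8,14.8) [heading=90, draw]
  -- iteration 3/6 --
  RT 270: heading 90 -> 180
  FD 8.8: (0.8,14.8) -> (-8,14.8) [heading=180, draw]
  -- iteration 4/6 --
  RT 270: heading 180 -> 270
  FD 8.8: (-8,14.8) -> (-8,6) [heading=270, draw]
  -- iteration 5/6 --
  RT 270: heading 270 -> 0
  FD 8.8: (-8,6) -> (0.8,6) [heading=0, draw]
  -- iteration 6/6 --
  RT 270: heading 0 -> 90
  FD 8.8: (0.8,6) -> (0.8,14.8) [heading=90, draw]
]
FD 10.6: (0.8,14.8) -> (0.8,25.4) [heading=90, draw]
Final: pos=(0.8,25.4), heading=90, 7 segment(s) drawn

Segment endpoints: x in {-8, -8, -8, 0.8, 0.8, 0.8, 0.8, 0.8}, y in {6, 6, 6, 14.8, 14.8, 14.8, 25.4}
xmin=-8, ymin=6, xmax=0.8, ymax=25.4

Answer: -8 6 0.8 25.4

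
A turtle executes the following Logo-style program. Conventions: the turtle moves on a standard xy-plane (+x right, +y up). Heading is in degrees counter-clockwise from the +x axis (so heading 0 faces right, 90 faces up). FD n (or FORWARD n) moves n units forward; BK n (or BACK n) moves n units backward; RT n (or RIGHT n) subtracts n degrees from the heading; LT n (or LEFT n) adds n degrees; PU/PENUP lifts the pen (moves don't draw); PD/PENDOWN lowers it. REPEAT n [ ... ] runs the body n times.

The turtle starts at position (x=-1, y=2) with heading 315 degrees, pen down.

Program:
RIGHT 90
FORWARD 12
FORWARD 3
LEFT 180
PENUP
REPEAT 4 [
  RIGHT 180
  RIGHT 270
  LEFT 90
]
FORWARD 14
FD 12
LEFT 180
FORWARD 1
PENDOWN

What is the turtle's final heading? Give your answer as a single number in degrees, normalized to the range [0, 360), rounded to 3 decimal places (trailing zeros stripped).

Executing turtle program step by step:
Start: pos=(-1,2), heading=315, pen down
RT 90: heading 315 -> 225
FD 12: (-1,2) -> (-9.485,-6.485) [heading=225, draw]
FD 3: (-9.485,-6.485) -> (-11.607,-8.607) [heading=225, draw]
LT 180: heading 225 -> 45
PU: pen up
REPEAT 4 [
  -- iteration 1/4 --
  RT 180: heading 45 -> 225
  RT 270: heading 225 -> 315
  LT 90: heading 315 -> 45
  -- iteration 2/4 --
  RT 180: heading 45 -> 225
  RT 270: heading 225 -> 315
  LT 90: heading 315 -> 45
  -- iteration 3/4 --
  RT 180: heading 45 -> 225
  RT 270: heading 225 -> 315
  LT 90: heading 315 -> 45
  -- iteration 4/4 --
  RT 180: heading 45 -> 225
  RT 270: heading 225 -> 315
  LT 90: heading 315 -> 45
]
FD 14: (-11.607,-8.607) -> (-1.707,1.293) [heading=45, move]
FD 12: (-1.707,1.293) -> (6.778,9.778) [heading=45, move]
LT 180: heading 45 -> 225
FD 1: (6.778,9.778) -> (6.071,9.071) [heading=225, move]
PD: pen down
Final: pos=(6.071,9.071), heading=225, 2 segment(s) drawn

Answer: 225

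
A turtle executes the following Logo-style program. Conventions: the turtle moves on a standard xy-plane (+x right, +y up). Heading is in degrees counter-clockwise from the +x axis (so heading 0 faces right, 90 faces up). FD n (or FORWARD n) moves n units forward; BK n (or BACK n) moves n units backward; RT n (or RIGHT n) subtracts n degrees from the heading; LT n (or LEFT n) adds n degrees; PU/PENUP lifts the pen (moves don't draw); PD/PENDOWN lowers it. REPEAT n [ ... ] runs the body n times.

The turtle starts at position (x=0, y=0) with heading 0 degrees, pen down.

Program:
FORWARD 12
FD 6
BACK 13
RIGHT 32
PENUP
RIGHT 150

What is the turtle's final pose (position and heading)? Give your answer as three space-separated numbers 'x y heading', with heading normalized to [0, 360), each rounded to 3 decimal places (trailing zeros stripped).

Answer: 5 0 178

Derivation:
Executing turtle program step by step:
Start: pos=(0,0), heading=0, pen down
FD 12: (0,0) -> (12,0) [heading=0, draw]
FD 6: (12,0) -> (18,0) [heading=0, draw]
BK 13: (18,0) -> (5,0) [heading=0, draw]
RT 32: heading 0 -> 328
PU: pen up
RT 150: heading 328 -> 178
Final: pos=(5,0), heading=178, 3 segment(s) drawn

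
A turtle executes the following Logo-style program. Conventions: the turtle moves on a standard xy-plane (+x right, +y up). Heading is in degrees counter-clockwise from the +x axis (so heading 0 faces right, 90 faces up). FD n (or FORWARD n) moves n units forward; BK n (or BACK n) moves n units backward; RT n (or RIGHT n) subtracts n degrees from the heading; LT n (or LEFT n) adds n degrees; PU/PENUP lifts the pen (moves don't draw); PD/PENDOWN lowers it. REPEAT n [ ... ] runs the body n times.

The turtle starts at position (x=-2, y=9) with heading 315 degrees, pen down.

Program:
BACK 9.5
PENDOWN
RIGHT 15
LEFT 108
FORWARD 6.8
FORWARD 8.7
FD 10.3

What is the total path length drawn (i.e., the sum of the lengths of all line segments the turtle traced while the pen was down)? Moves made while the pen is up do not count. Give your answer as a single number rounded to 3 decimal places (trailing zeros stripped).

Executing turtle program step by step:
Start: pos=(-2,9), heading=315, pen down
BK 9.5: (-2,9) -> (-8.718,15.718) [heading=315, draw]
PD: pen down
RT 15: heading 315 -> 300
LT 108: heading 300 -> 48
FD 6.8: (-8.718,15.718) -> (-4.167,20.771) [heading=48, draw]
FD 8.7: (-4.167,20.771) -> (1.654,27.236) [heading=48, draw]
FD 10.3: (1.654,27.236) -> (8.546,34.891) [heading=48, draw]
Final: pos=(8.546,34.891), heading=48, 4 segment(s) drawn

Segment lengths:
  seg 1: (-2,9) -> (-8.718,15.718), length = 9.5
  seg 2: (-8.718,15.718) -> (-4.167,20.771), length = 6.8
  seg 3: (-4.167,20.771) -> (1.654,27.236), length = 8.7
  seg 4: (1.654,27.236) -> (8.546,34.891), length = 10.3
Total = 35.3

Answer: 35.3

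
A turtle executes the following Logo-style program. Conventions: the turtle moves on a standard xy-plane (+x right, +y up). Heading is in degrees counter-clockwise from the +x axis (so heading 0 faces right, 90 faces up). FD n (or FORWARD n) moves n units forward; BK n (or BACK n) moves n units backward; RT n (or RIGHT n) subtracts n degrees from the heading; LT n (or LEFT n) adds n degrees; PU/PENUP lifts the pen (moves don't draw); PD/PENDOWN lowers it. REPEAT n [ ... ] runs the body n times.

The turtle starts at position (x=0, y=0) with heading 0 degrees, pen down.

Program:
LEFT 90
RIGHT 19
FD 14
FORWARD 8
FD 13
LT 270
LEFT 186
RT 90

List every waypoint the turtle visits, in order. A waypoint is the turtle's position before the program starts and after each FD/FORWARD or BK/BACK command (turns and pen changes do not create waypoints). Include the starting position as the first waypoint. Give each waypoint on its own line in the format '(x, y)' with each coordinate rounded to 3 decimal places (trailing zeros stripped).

Executing turtle program step by step:
Start: pos=(0,0), heading=0, pen down
LT 90: heading 0 -> 90
RT 19: heading 90 -> 71
FD 14: (0,0) -> (4.558,13.237) [heading=71, draw]
FD 8: (4.558,13.237) -> (7.162,20.801) [heading=71, draw]
FD 13: (7.162,20.801) -> (11.395,33.093) [heading=71, draw]
LT 270: heading 71 -> 341
LT 186: heading 341 -> 167
RT 90: heading 167 -> 77
Final: pos=(11.395,33.093), heading=77, 3 segment(s) drawn
Waypoints (4 total):
(0, 0)
(4.558, 13.237)
(7.162, 20.801)
(11.395, 33.093)

Answer: (0, 0)
(4.558, 13.237)
(7.162, 20.801)
(11.395, 33.093)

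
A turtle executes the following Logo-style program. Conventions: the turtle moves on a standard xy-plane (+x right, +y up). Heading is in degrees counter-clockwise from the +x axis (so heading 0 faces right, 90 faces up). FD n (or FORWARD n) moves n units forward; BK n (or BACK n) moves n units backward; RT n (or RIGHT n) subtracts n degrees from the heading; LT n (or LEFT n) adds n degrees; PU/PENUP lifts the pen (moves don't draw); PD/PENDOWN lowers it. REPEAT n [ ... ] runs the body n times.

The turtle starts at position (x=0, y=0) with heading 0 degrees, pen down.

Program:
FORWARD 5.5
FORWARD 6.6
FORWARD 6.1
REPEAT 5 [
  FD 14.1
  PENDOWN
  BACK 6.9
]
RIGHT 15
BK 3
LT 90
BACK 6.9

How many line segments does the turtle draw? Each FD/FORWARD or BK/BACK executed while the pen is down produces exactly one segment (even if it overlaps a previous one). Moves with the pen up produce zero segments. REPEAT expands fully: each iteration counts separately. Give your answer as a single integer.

Executing turtle program step by step:
Start: pos=(0,0), heading=0, pen down
FD 5.5: (0,0) -> (5.5,0) [heading=0, draw]
FD 6.6: (5.5,0) -> (12.1,0) [heading=0, draw]
FD 6.1: (12.1,0) -> (18.2,0) [heading=0, draw]
REPEAT 5 [
  -- iteration 1/5 --
  FD 14.1: (18.2,0) -> (32.3,0) [heading=0, draw]
  PD: pen down
  BK 6.9: (32.3,0) -> (25.4,0) [heading=0, draw]
  -- iteration 2/5 --
  FD 14.1: (25.4,0) -> (39.5,0) [heading=0, draw]
  PD: pen down
  BK 6.9: (39.5,0) -> (32.6,0) [heading=0, draw]
  -- iteration 3/5 --
  FD 14.1: (32.6,0) -> (46.7,0) [heading=0, draw]
  PD: pen down
  BK 6.9: (46.7,0) -> (39.8,0) [heading=0, draw]
  -- iteration 4/5 --
  FD 14.1: (39.8,0) -> (53.9,0) [heading=0, draw]
  PD: pen down
  BK 6.9: (53.9,0) -> (47,0) [heading=0, draw]
  -- iteration 5/5 --
  FD 14.1: (47,0) -> (61.1,0) [heading=0, draw]
  PD: pen down
  BK 6.9: (61.1,0) -> (54.2,0) [heading=0, draw]
]
RT 15: heading 0 -> 345
BK 3: (54.2,0) -> (51.302,0.776) [heading=345, draw]
LT 90: heading 345 -> 75
BK 6.9: (51.302,0.776) -> (49.516,-5.888) [heading=75, draw]
Final: pos=(49.516,-5.888), heading=75, 15 segment(s) drawn
Segments drawn: 15

Answer: 15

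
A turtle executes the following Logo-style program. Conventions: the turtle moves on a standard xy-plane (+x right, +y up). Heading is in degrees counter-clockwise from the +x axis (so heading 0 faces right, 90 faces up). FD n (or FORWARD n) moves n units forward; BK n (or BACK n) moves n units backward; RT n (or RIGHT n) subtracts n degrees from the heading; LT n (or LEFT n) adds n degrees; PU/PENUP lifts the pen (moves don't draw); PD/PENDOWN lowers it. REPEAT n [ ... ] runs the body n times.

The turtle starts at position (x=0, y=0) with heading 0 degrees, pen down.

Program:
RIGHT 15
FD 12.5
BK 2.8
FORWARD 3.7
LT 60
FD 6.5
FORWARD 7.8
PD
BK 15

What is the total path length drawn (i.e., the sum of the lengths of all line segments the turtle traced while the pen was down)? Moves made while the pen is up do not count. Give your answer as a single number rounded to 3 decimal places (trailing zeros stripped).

Executing turtle program step by step:
Start: pos=(0,0), heading=0, pen down
RT 15: heading 0 -> 345
FD 12.5: (0,0) -> (12.074,-3.235) [heading=345, draw]
BK 2.8: (12.074,-3.235) -> (9.369,-2.511) [heading=345, draw]
FD 3.7: (9.369,-2.511) -> (12.943,-3.468) [heading=345, draw]
LT 60: heading 345 -> 45
FD 6.5: (12.943,-3.468) -> (17.54,1.128) [heading=45, draw]
FD 7.8: (17.54,1.128) -> (23.055,6.643) [heading=45, draw]
PD: pen down
BK 15: (23.055,6.643) -> (12.448,-3.963) [heading=45, draw]
Final: pos=(12.448,-3.963), heading=45, 6 segment(s) drawn

Segment lengths:
  seg 1: (0,0) -> (12.074,-3.235), length = 12.5
  seg 2: (12.074,-3.235) -> (9.369,-2.511), length = 2.8
  seg 3: (9.369,-2.511) -> (12.943,-3.468), length = 3.7
  seg 4: (12.943,-3.468) -> (17.54,1.128), length = 6.5
  seg 5: (17.54,1.128) -> (23.055,6.643), length = 7.8
  seg 6: (23.055,6.643) -> (12.448,-3.963), length = 15
Total = 48.3

Answer: 48.3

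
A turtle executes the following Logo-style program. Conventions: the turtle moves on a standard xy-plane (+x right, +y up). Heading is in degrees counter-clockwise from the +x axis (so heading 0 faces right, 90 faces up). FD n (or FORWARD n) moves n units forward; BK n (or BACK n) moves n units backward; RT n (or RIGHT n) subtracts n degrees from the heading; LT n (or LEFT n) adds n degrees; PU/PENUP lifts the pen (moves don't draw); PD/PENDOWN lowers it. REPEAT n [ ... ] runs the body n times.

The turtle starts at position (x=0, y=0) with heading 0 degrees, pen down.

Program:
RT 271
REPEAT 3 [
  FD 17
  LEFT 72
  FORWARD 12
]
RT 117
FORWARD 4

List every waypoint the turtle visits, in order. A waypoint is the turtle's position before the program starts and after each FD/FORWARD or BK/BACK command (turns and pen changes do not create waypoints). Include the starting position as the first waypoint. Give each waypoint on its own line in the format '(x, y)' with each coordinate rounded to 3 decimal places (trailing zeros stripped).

Executing turtle program step by step:
Start: pos=(0,0), heading=0, pen down
RT 271: heading 0 -> 89
REPEAT 3 [
  -- iteration 1/3 --
  FD 17: (0,0) -> (0.297,16.997) [heading=89, draw]
  LT 72: heading 89 -> 161
  FD 12: (0.297,16.997) -> (-11.05,20.904) [heading=161, draw]
  -- iteration 2/3 --
  FD 17: (-11.05,20.904) -> (-27.123,26.439) [heading=161, draw]
  LT 72: heading 161 -> 233
  FD 12: (-27.123,26.439) -> (-34.345,16.855) [heading=233, draw]
  -- iteration 3/3 --
  FD 17: (-34.345,16.855) -> (-44.576,3.278) [heading=233, draw]
  LT 72: heading 233 -> 305
  FD 12: (-44.576,3.278) -> (-37.693,-6.551) [heading=305, draw]
]
RT 117: heading 305 -> 188
FD 4: (-37.693,-6.551) -> (-41.654,-7.108) [heading=188, draw]
Final: pos=(-41.654,-7.108), heading=188, 7 segment(s) drawn
Waypoints (8 total):
(0, 0)
(0.297, 16.997)
(-11.05, 20.904)
(-27.123, 26.439)
(-34.345, 16.855)
(-44.576, 3.278)
(-37.693, -6.551)
(-41.654, -7.108)

Answer: (0, 0)
(0.297, 16.997)
(-11.05, 20.904)
(-27.123, 26.439)
(-34.345, 16.855)
(-44.576, 3.278)
(-37.693, -6.551)
(-41.654, -7.108)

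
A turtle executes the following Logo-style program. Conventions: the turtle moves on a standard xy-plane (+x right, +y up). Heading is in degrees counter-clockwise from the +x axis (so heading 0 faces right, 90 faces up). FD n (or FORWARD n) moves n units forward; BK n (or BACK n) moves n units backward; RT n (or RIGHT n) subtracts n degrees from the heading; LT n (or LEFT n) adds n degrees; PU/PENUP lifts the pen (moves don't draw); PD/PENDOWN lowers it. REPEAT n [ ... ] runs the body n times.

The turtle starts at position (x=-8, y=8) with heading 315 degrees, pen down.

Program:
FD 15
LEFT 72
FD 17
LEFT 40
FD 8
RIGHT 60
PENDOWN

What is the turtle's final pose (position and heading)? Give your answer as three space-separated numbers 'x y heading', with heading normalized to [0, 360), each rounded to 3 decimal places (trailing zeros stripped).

Executing turtle program step by step:
Start: pos=(-8,8), heading=315, pen down
FD 15: (-8,8) -> (2.607,-2.607) [heading=315, draw]
LT 72: heading 315 -> 27
FD 17: (2.607,-2.607) -> (17.754,5.111) [heading=27, draw]
LT 40: heading 27 -> 67
FD 8: (17.754,5.111) -> (20.88,12.475) [heading=67, draw]
RT 60: heading 67 -> 7
PD: pen down
Final: pos=(20.88,12.475), heading=7, 3 segment(s) drawn

Answer: 20.88 12.475 7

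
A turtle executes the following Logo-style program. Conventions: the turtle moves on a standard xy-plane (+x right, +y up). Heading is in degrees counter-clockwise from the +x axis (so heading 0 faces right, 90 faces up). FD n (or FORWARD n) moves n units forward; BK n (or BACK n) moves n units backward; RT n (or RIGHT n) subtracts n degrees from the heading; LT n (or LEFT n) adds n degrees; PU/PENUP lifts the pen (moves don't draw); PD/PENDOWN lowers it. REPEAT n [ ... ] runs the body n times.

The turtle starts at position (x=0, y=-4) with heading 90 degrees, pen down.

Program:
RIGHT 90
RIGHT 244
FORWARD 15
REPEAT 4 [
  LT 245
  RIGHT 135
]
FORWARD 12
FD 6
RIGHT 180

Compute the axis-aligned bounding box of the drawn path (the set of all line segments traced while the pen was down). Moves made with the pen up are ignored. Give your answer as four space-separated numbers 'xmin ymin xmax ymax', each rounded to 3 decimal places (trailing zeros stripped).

Answer: -23.878 -4 0 9.482

Derivation:
Executing turtle program step by step:
Start: pos=(0,-4), heading=90, pen down
RT 90: heading 90 -> 0
RT 244: heading 0 -> 116
FD 15: (0,-4) -> (-6.576,9.482) [heading=116, draw]
REPEAT 4 [
  -- iteration 1/4 --
  LT 245: heading 116 -> 1
  RT 135: heading 1 -> 226
  -- iteration 2/4 --
  LT 245: heading 226 -> 111
  RT 135: heading 111 -> 336
  -- iteration 3/4 --
  LT 245: heading 336 -> 221
  RT 135: heading 221 -> 86
  -- iteration 4/4 --
  LT 245: heading 86 -> 331
  RT 135: heading 331 -> 196
]
FD 12: (-6.576,9.482) -> (-18.111,6.174) [heading=196, draw]
FD 6: (-18.111,6.174) -> (-23.878,4.52) [heading=196, draw]
RT 180: heading 196 -> 16
Final: pos=(-23.878,4.52), heading=16, 3 segment(s) drawn

Segment endpoints: x in {-23.878, -18.111, -6.576, 0}, y in {-4, 4.52, 6.174, 9.482}
xmin=-23.878, ymin=-4, xmax=0, ymax=9.482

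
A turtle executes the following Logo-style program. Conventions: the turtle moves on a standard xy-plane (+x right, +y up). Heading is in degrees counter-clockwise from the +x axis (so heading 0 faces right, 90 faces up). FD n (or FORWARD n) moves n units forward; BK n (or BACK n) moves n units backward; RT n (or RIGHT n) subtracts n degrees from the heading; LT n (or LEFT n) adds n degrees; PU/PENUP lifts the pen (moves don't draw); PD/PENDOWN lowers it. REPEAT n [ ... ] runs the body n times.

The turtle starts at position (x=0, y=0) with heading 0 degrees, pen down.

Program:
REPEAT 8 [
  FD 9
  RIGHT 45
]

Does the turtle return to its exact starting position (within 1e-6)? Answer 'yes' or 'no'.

Answer: yes

Derivation:
Executing turtle program step by step:
Start: pos=(0,0), heading=0, pen down
REPEAT 8 [
  -- iteration 1/8 --
  FD 9: (0,0) -> (9,0) [heading=0, draw]
  RT 45: heading 0 -> 315
  -- iteration 2/8 --
  FD 9: (9,0) -> (15.364,-6.364) [heading=315, draw]
  RT 45: heading 315 -> 270
  -- iteration 3/8 --
  FD 9: (15.364,-6.364) -> (15.364,-15.364) [heading=270, draw]
  RT 45: heading 270 -> 225
  -- iteration 4/8 --
  FD 9: (15.364,-15.364) -> (9,-21.728) [heading=225, draw]
  RT 45: heading 225 -> 180
  -- iteration 5/8 --
  FD 9: (9,-21.728) -> (0,-21.728) [heading=180, draw]
  RT 45: heading 180 -> 135
  -- iteration 6/8 --
  FD 9: (0,-21.728) -> (-6.364,-15.364) [heading=135, draw]
  RT 45: heading 135 -> 90
  -- iteration 7/8 --
  FD 9: (-6.364,-15.364) -> (-6.364,-6.364) [heading=90, draw]
  RT 45: heading 90 -> 45
  -- iteration 8/8 --
  FD 9: (-6.364,-6.364) -> (0,0) [heading=45, draw]
  RT 45: heading 45 -> 0
]
Final: pos=(0,0), heading=0, 8 segment(s) drawn

Start position: (0, 0)
Final position: (0, 0)
Distance = 0; < 1e-6 -> CLOSED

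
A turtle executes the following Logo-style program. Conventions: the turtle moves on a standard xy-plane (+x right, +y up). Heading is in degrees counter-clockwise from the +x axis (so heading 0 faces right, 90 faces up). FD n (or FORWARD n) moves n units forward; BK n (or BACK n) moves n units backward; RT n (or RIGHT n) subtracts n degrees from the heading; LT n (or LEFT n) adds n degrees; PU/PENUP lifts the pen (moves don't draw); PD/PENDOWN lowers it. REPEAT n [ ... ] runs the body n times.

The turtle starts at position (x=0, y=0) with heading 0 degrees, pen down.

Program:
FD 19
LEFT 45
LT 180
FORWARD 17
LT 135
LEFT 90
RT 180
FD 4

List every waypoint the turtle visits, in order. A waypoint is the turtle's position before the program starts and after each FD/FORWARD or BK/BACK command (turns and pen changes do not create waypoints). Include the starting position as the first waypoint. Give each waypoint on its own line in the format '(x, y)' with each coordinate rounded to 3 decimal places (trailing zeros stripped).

Answer: (0, 0)
(19, 0)
(6.979, -12.021)
(6.979, -16.021)

Derivation:
Executing turtle program step by step:
Start: pos=(0,0), heading=0, pen down
FD 19: (0,0) -> (19,0) [heading=0, draw]
LT 45: heading 0 -> 45
LT 180: heading 45 -> 225
FD 17: (19,0) -> (6.979,-12.021) [heading=225, draw]
LT 135: heading 225 -> 0
LT 90: heading 0 -> 90
RT 180: heading 90 -> 270
FD 4: (6.979,-12.021) -> (6.979,-16.021) [heading=270, draw]
Final: pos=(6.979,-16.021), heading=270, 3 segment(s) drawn
Waypoints (4 total):
(0, 0)
(19, 0)
(6.979, -12.021)
(6.979, -16.021)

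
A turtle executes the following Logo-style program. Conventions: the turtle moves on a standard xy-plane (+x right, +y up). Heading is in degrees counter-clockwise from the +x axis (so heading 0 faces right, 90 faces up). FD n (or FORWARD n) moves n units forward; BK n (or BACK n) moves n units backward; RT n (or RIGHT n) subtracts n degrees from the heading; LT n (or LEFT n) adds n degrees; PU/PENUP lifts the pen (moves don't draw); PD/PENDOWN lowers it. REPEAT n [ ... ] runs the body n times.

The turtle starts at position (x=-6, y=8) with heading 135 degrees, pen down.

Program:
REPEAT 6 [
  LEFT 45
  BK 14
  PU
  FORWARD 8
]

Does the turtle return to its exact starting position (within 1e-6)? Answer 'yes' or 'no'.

Answer: no

Derivation:
Executing turtle program step by step:
Start: pos=(-6,8), heading=135, pen down
REPEAT 6 [
  -- iteration 1/6 --
  LT 45: heading 135 -> 180
  BK 14: (-6,8) -> (8,8) [heading=180, draw]
  PU: pen up
  FD 8: (8,8) -> (0,8) [heading=180, move]
  -- iteration 2/6 --
  LT 45: heading 180 -> 225
  BK 14: (0,8) -> (9.899,17.899) [heading=225, move]
  PU: pen up
  FD 8: (9.899,17.899) -> (4.243,12.243) [heading=225, move]
  -- iteration 3/6 --
  LT 45: heading 225 -> 270
  BK 14: (4.243,12.243) -> (4.243,26.243) [heading=270, move]
  PU: pen up
  FD 8: (4.243,26.243) -> (4.243,18.243) [heading=270, move]
  -- iteration 4/6 --
  LT 45: heading 270 -> 315
  BK 14: (4.243,18.243) -> (-5.657,28.142) [heading=315, move]
  PU: pen up
  FD 8: (-5.657,28.142) -> (0,22.485) [heading=315, move]
  -- iteration 5/6 --
  LT 45: heading 315 -> 0
  BK 14: (0,22.485) -> (-14,22.485) [heading=0, move]
  PU: pen up
  FD 8: (-14,22.485) -> (-6,22.485) [heading=0, move]
  -- iteration 6/6 --
  LT 45: heading 0 -> 45
  BK 14: (-6,22.485) -> (-15.899,12.586) [heading=45, move]
  PU: pen up
  FD 8: (-15.899,12.586) -> (-10.243,18.243) [heading=45, move]
]
Final: pos=(-10.243,18.243), heading=45, 1 segment(s) drawn

Start position: (-6, 8)
Final position: (-10.243, 18.243)
Distance = 11.087; >= 1e-6 -> NOT closed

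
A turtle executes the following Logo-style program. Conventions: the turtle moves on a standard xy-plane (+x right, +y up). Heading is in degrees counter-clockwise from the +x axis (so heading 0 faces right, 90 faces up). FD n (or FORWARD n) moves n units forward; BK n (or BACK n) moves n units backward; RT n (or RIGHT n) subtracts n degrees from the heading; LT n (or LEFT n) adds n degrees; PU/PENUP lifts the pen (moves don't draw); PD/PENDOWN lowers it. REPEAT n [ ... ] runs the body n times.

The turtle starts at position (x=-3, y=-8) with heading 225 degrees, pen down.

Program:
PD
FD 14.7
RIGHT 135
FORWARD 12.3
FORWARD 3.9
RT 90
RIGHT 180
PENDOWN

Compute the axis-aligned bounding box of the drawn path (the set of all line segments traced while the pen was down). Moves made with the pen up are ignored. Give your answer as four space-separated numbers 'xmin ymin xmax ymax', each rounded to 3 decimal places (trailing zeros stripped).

Executing turtle program step by step:
Start: pos=(-3,-8), heading=225, pen down
PD: pen down
FD 14.7: (-3,-8) -> (-13.394,-18.394) [heading=225, draw]
RT 135: heading 225 -> 90
FD 12.3: (-13.394,-18.394) -> (-13.394,-6.094) [heading=90, draw]
FD 3.9: (-13.394,-6.094) -> (-13.394,-2.194) [heading=90, draw]
RT 90: heading 90 -> 0
RT 180: heading 0 -> 180
PD: pen down
Final: pos=(-13.394,-2.194), heading=180, 3 segment(s) drawn

Segment endpoints: x in {-13.394, -3}, y in {-18.394, -8, -6.094, -2.194}
xmin=-13.394, ymin=-18.394, xmax=-3, ymax=-2.194

Answer: -13.394 -18.394 -3 -2.194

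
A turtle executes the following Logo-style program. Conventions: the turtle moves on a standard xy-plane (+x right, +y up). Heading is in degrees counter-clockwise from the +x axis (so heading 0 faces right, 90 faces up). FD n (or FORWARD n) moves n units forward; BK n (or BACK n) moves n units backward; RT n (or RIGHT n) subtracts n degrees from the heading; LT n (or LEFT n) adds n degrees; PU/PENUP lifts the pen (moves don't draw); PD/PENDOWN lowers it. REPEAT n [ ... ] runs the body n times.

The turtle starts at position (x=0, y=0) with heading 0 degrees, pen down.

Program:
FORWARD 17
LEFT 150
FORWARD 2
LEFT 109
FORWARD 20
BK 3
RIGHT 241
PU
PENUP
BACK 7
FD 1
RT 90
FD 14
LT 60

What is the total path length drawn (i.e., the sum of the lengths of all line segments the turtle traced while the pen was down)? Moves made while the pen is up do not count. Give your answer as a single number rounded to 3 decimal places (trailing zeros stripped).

Answer: 42

Derivation:
Executing turtle program step by step:
Start: pos=(0,0), heading=0, pen down
FD 17: (0,0) -> (17,0) [heading=0, draw]
LT 150: heading 0 -> 150
FD 2: (17,0) -> (15.268,1) [heading=150, draw]
LT 109: heading 150 -> 259
FD 20: (15.268,1) -> (11.452,-18.633) [heading=259, draw]
BK 3: (11.452,-18.633) -> (12.024,-15.688) [heading=259, draw]
RT 241: heading 259 -> 18
PU: pen up
PU: pen up
BK 7: (12.024,-15.688) -> (5.367,-17.851) [heading=18, move]
FD 1: (5.367,-17.851) -> (6.318,-17.542) [heading=18, move]
RT 90: heading 18 -> 288
FD 14: (6.318,-17.542) -> (10.644,-30.857) [heading=288, move]
LT 60: heading 288 -> 348
Final: pos=(10.644,-30.857), heading=348, 4 segment(s) drawn

Segment lengths:
  seg 1: (0,0) -> (17,0), length = 17
  seg 2: (17,0) -> (15.268,1), length = 2
  seg 3: (15.268,1) -> (11.452,-18.633), length = 20
  seg 4: (11.452,-18.633) -> (12.024,-15.688), length = 3
Total = 42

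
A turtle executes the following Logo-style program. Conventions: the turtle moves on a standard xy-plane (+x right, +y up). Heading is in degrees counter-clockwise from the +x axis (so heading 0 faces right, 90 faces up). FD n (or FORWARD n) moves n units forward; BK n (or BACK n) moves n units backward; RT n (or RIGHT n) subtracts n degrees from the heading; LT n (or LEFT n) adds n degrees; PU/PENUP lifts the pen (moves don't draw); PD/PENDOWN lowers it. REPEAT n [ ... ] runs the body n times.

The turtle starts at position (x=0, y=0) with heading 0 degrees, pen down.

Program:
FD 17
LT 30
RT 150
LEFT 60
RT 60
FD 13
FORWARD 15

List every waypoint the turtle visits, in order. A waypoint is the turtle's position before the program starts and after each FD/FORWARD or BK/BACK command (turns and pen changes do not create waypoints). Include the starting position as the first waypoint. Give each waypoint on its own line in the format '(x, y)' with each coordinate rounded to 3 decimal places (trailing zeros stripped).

Executing turtle program step by step:
Start: pos=(0,0), heading=0, pen down
FD 17: (0,0) -> (17,0) [heading=0, draw]
LT 30: heading 0 -> 30
RT 150: heading 30 -> 240
LT 60: heading 240 -> 300
RT 60: heading 300 -> 240
FD 13: (17,0) -> (10.5,-11.258) [heading=240, draw]
FD 15: (10.5,-11.258) -> (3,-24.249) [heading=240, draw]
Final: pos=(3,-24.249), heading=240, 3 segment(s) drawn
Waypoints (4 total):
(0, 0)
(17, 0)
(10.5, -11.258)
(3, -24.249)

Answer: (0, 0)
(17, 0)
(10.5, -11.258)
(3, -24.249)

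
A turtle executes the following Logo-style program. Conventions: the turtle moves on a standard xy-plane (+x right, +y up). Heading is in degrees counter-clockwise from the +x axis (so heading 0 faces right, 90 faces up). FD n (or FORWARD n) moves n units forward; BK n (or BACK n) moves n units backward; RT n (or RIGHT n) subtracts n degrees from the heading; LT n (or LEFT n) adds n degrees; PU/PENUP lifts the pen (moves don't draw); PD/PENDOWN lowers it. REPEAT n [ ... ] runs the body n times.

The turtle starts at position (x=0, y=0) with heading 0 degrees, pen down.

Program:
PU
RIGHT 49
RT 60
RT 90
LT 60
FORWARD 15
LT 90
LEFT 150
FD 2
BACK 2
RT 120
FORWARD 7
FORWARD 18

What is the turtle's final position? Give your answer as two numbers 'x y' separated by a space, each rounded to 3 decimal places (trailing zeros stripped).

Executing turtle program step by step:
Start: pos=(0,0), heading=0, pen down
PU: pen up
RT 49: heading 0 -> 311
RT 60: heading 311 -> 251
RT 90: heading 251 -> 161
LT 60: heading 161 -> 221
FD 15: (0,0) -> (-11.321,-9.841) [heading=221, move]
LT 90: heading 221 -> 311
LT 150: heading 311 -> 101
FD 2: (-11.321,-9.841) -> (-11.702,-7.878) [heading=101, move]
BK 2: (-11.702,-7.878) -> (-11.321,-9.841) [heading=101, move]
RT 120: heading 101 -> 341
FD 7: (-11.321,-9.841) -> (-4.702,-12.12) [heading=341, move]
FD 18: (-4.702,-12.12) -> (12.317,-17.98) [heading=341, move]
Final: pos=(12.317,-17.98), heading=341, 0 segment(s) drawn

Answer: 12.317 -17.98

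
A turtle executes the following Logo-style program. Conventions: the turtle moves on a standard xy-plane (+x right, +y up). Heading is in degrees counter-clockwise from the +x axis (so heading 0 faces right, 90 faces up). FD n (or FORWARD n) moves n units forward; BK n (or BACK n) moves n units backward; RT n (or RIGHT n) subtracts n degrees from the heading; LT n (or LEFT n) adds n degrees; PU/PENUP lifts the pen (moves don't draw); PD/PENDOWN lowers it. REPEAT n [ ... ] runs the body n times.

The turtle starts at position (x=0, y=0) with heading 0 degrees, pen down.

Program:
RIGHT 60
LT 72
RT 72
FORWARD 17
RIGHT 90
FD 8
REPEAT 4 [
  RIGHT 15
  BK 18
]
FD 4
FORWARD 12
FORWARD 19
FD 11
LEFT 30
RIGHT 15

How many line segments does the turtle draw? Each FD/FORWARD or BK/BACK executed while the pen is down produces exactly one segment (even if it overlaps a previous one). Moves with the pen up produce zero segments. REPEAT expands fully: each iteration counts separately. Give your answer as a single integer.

Answer: 10

Derivation:
Executing turtle program step by step:
Start: pos=(0,0), heading=0, pen down
RT 60: heading 0 -> 300
LT 72: heading 300 -> 12
RT 72: heading 12 -> 300
FD 17: (0,0) -> (8.5,-14.722) [heading=300, draw]
RT 90: heading 300 -> 210
FD 8: (8.5,-14.722) -> (1.572,-18.722) [heading=210, draw]
REPEAT 4 [
  -- iteration 1/4 --
  RT 15: heading 210 -> 195
  BK 18: (1.572,-18.722) -> (18.958,-14.064) [heading=195, draw]
  -- iteration 2/4 --
  RT 15: heading 195 -> 180
  BK 18: (18.958,-14.064) -> (36.958,-14.064) [heading=180, draw]
  -- iteration 3/4 --
  RT 15: heading 180 -> 165
  BK 18: (36.958,-14.064) -> (54.345,-18.722) [heading=165, draw]
  -- iteration 4/4 --
  RT 15: heading 165 -> 150
  BK 18: (54.345,-18.722) -> (69.934,-27.722) [heading=150, draw]
]
FD 4: (69.934,-27.722) -> (66.469,-25.722) [heading=150, draw]
FD 12: (66.469,-25.722) -> (56.077,-19.722) [heading=150, draw]
FD 19: (56.077,-19.722) -> (39.623,-10.222) [heading=150, draw]
FD 11: (39.623,-10.222) -> (30.096,-4.722) [heading=150, draw]
LT 30: heading 150 -> 180
RT 15: heading 180 -> 165
Final: pos=(30.096,-4.722), heading=165, 10 segment(s) drawn
Segments drawn: 10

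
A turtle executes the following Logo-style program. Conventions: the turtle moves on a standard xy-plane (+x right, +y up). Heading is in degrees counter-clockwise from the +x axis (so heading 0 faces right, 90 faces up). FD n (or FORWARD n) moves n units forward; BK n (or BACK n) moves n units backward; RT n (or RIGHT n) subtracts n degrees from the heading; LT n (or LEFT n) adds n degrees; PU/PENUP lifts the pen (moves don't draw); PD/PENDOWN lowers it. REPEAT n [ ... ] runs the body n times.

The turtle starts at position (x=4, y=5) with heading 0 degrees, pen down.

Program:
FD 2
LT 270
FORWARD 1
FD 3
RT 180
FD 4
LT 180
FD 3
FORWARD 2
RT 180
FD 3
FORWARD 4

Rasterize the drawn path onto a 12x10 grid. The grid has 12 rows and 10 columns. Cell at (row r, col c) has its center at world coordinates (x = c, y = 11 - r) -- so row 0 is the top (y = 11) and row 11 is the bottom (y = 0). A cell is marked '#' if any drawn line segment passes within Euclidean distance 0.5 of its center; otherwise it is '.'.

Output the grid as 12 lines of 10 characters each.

Segment 0: (4,5) -> (6,5)
Segment 1: (6,5) -> (6,4)
Segment 2: (6,4) -> (6,1)
Segment 3: (6,1) -> (6,5)
Segment 4: (6,5) -> (6,2)
Segment 5: (6,2) -> (6,0)
Segment 6: (6,0) -> (6,3)
Segment 7: (6,3) -> (6,7)

Answer: ..........
..........
..........
..........
......#...
......#...
....###...
......#...
......#...
......#...
......#...
......#...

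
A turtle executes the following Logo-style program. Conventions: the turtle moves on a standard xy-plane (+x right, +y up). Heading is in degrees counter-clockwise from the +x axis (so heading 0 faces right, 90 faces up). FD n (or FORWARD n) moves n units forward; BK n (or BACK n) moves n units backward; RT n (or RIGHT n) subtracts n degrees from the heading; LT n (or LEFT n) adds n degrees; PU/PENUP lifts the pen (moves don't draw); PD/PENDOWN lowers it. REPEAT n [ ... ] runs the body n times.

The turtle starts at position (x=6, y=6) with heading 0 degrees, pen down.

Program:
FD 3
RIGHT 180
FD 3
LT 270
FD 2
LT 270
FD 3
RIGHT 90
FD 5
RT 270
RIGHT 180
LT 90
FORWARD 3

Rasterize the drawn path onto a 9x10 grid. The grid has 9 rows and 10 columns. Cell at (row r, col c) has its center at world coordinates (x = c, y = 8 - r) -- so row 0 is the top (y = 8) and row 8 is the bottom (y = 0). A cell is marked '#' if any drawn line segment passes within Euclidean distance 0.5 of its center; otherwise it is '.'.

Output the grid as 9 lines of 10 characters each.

Answer: ......####
......#..#
......####
.........#
.........#
.........#
.........#
.........#
.........#

Derivation:
Segment 0: (6,6) -> (9,6)
Segment 1: (9,6) -> (6,6)
Segment 2: (6,6) -> (6,8)
Segment 3: (6,8) -> (9,8)
Segment 4: (9,8) -> (9,3)
Segment 5: (9,3) -> (9,-0)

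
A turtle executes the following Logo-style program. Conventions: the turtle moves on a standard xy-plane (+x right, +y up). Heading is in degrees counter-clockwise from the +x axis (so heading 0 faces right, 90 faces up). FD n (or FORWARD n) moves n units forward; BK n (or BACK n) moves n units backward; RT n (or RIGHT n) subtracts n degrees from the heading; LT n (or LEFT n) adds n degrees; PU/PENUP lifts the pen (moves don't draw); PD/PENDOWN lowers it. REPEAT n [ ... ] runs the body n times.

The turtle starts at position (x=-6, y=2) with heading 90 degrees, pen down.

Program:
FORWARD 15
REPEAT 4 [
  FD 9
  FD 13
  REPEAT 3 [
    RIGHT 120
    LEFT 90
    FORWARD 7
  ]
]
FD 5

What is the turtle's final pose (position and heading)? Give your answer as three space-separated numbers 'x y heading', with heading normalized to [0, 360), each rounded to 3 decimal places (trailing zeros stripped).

Answer: -6 22 90

Derivation:
Executing turtle program step by step:
Start: pos=(-6,2), heading=90, pen down
FD 15: (-6,2) -> (-6,17) [heading=90, draw]
REPEAT 4 [
  -- iteration 1/4 --
  FD 9: (-6,17) -> (-6,26) [heading=90, draw]
  FD 13: (-6,26) -> (-6,39) [heading=90, draw]
  REPEAT 3 [
    -- iteration 1/3 --
    RT 120: heading 90 -> 330
    LT 90: heading 330 -> 60
    FD 7: (-6,39) -> (-2.5,45.062) [heading=60, draw]
    -- iteration 2/3 --
    RT 120: heading 60 -> 300
    LT 90: heading 300 -> 30
    FD 7: (-2.5,45.062) -> (3.562,48.562) [heading=30, draw]
    -- iteration 3/3 --
    RT 120: heading 30 -> 270
    LT 90: heading 270 -> 0
    FD 7: (3.562,48.562) -> (10.562,48.562) [heading=0, draw]
  ]
  -- iteration 2/4 --
  FD 9: (10.562,48.562) -> (19.562,48.562) [heading=0, draw]
  FD 13: (19.562,48.562) -> (32.562,48.562) [heading=0, draw]
  REPEAT 3 [
    -- iteration 1/3 --
    RT 120: heading 0 -> 240
    LT 90: heading 240 -> 330
    FD 7: (32.562,48.562) -> (38.624,45.062) [heading=330, draw]
    -- iteration 2/3 --
    RT 120: heading 330 -> 210
    LT 90: heading 210 -> 300
    FD 7: (38.624,45.062) -> (42.124,39) [heading=300, draw]
    -- iteration 3/3 --
    RT 120: heading 300 -> 180
    LT 90: heading 180 -> 270
    FD 7: (42.124,39) -> (42.124,32) [heading=270, draw]
  ]
  -- iteration 3/4 --
  FD 9: (42.124,32) -> (42.124,23) [heading=270, draw]
  FD 13: (42.124,23) -> (42.124,10) [heading=270, draw]
  REPEAT 3 [
    -- iteration 1/3 --
    RT 120: heading 270 -> 150
    LT 90: heading 150 -> 240
    FD 7: (42.124,10) -> (38.624,3.938) [heading=240, draw]
    -- iteration 2/3 --
    RT 120: heading 240 -> 120
    LT 90: heading 120 -> 210
    FD 7: (38.624,3.938) -> (32.562,0.438) [heading=210, draw]
    -- iteration 3/3 --
    RT 120: heading 210 -> 90
    LT 90: heading 90 -> 180
    FD 7: (32.562,0.438) -> (25.562,0.438) [heading=180, draw]
  ]
  -- iteration 4/4 --
  FD 9: (25.562,0.438) -> (16.562,0.438) [heading=180, draw]
  FD 13: (16.562,0.438) -> (3.562,0.438) [heading=180, draw]
  REPEAT 3 [
    -- iteration 1/3 --
    RT 120: heading 180 -> 60
    LT 90: heading 60 -> 150
    FD 7: (3.562,0.438) -> (-2.5,3.938) [heading=150, draw]
    -- iteration 2/3 --
    RT 120: heading 150 -> 30
    LT 90: heading 30 -> 120
    FD 7: (-2.5,3.938) -> (-6,10) [heading=120, draw]
    -- iteration 3/3 --
    RT 120: heading 120 -> 0
    LT 90: heading 0 -> 90
    FD 7: (-6,10) -> (-6,17) [heading=90, draw]
  ]
]
FD 5: (-6,17) -> (-6,22) [heading=90, draw]
Final: pos=(-6,22), heading=90, 22 segment(s) drawn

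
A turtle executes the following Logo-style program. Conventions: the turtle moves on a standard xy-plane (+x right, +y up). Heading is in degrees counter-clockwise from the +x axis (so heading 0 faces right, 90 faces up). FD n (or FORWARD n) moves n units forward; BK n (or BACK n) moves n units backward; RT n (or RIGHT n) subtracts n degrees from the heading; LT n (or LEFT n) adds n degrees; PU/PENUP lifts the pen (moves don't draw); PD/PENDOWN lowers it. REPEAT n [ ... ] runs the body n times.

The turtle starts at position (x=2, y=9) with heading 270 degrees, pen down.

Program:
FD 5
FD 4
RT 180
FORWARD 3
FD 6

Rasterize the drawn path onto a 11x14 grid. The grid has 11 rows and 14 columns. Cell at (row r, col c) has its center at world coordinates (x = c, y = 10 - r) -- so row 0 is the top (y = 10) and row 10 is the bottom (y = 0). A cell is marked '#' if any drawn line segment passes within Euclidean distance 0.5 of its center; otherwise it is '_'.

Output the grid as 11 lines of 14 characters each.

Answer: ______________
__#___________
__#___________
__#___________
__#___________
__#___________
__#___________
__#___________
__#___________
__#___________
__#___________

Derivation:
Segment 0: (2,9) -> (2,4)
Segment 1: (2,4) -> (2,0)
Segment 2: (2,0) -> (2,3)
Segment 3: (2,3) -> (2,9)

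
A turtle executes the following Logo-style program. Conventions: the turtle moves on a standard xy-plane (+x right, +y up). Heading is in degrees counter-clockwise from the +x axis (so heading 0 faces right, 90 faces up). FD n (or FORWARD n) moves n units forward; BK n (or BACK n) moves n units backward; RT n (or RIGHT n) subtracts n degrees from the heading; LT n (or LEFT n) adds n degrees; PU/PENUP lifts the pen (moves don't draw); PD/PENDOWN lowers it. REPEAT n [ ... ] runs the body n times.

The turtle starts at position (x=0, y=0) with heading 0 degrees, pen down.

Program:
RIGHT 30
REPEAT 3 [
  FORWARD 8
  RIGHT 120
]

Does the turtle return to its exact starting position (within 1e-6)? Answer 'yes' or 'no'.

Executing turtle program step by step:
Start: pos=(0,0), heading=0, pen down
RT 30: heading 0 -> 330
REPEAT 3 [
  -- iteration 1/3 --
  FD 8: (0,0) -> (6.928,-4) [heading=330, draw]
  RT 120: heading 330 -> 210
  -- iteration 2/3 --
  FD 8: (6.928,-4) -> (0,-8) [heading=210, draw]
  RT 120: heading 210 -> 90
  -- iteration 3/3 --
  FD 8: (0,-8) -> (0,0) [heading=90, draw]
  RT 120: heading 90 -> 330
]
Final: pos=(0,0), heading=330, 3 segment(s) drawn

Start position: (0, 0)
Final position: (0, 0)
Distance = 0; < 1e-6 -> CLOSED

Answer: yes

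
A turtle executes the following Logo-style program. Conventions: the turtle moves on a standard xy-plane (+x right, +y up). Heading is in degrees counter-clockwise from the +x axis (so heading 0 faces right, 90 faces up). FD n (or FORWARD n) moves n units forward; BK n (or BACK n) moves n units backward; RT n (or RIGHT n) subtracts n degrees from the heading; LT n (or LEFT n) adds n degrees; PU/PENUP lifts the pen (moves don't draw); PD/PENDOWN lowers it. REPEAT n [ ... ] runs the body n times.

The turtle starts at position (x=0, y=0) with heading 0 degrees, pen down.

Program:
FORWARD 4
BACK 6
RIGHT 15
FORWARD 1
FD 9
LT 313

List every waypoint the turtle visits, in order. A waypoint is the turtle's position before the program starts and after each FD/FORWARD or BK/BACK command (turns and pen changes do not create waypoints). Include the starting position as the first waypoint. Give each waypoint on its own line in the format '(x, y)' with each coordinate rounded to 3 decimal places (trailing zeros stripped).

Answer: (0, 0)
(4, 0)
(-2, 0)
(-1.034, -0.259)
(7.659, -2.588)

Derivation:
Executing turtle program step by step:
Start: pos=(0,0), heading=0, pen down
FD 4: (0,0) -> (4,0) [heading=0, draw]
BK 6: (4,0) -> (-2,0) [heading=0, draw]
RT 15: heading 0 -> 345
FD 1: (-2,0) -> (-1.034,-0.259) [heading=345, draw]
FD 9: (-1.034,-0.259) -> (7.659,-2.588) [heading=345, draw]
LT 313: heading 345 -> 298
Final: pos=(7.659,-2.588), heading=298, 4 segment(s) drawn
Waypoints (5 total):
(0, 0)
(4, 0)
(-2, 0)
(-1.034, -0.259)
(7.659, -2.588)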